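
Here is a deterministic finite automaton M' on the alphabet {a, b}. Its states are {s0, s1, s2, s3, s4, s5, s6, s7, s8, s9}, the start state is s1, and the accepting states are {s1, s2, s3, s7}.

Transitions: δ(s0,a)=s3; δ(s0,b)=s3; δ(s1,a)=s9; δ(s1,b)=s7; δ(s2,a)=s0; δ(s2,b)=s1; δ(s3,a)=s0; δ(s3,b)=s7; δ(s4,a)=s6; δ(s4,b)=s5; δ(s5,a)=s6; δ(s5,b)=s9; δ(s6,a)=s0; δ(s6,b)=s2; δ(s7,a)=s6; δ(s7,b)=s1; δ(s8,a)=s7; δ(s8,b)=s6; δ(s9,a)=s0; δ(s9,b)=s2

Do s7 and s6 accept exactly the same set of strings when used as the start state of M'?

No

First remove the unreachable states {s4,s5,s8}; 7 states remain.
Initial partition by acceptance: {s1,s2,s3,s7} | {s0,s6,s9}.
On input a, block {s0,s6,s9} splits into {s6,s9} and {s0}.
Refine {s1,s2,s3,s7} on symbol a: members go to different blocks, giving {s1,s7} and {s2,s3}.
No further refinement is possible. Final partition (4 blocks): {s1,s7} | {s6,s9} | {s0} | {s2,s3}.
s7 and s6 end up in different blocks, so they are distinguishable. For instance, the string 'ε' is accepted from only s7.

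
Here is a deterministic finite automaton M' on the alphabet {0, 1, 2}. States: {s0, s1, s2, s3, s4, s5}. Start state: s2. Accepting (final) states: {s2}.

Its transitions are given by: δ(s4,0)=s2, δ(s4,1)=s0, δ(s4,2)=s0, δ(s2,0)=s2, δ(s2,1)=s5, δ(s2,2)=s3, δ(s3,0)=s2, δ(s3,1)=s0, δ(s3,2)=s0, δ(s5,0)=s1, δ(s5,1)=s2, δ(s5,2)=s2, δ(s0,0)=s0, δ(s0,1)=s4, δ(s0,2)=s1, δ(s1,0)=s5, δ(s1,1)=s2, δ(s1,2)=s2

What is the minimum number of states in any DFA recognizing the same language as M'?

4

Initial partition by acceptance: {s2} | {s0,s1,s3,s4,s5}.
Refine {s0,s1,s3,s4,s5} on symbol 0: members go to different blocks, giving {s0,s1,s5} and {s3,s4}.
Refine {s0,s1,s5} on symbol 1: members go to different blocks, giving {s1,s5} and {s0}.
Stable partition: {s2} | {s1,s5} | {s3,s4} | {s0} — 4 equivalence classes.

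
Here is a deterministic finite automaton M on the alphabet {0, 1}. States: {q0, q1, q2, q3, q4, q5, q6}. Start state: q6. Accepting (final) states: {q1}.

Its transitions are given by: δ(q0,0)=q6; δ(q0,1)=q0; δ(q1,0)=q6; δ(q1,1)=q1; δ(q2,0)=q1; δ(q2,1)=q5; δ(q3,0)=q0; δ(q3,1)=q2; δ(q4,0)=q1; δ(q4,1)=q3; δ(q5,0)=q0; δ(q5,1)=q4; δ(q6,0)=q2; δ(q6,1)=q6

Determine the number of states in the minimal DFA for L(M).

Every state is reachable, so we keep all 7.
P0 = {q1} | {q0,q2,q3,q4,q5,q6}.
Refine {q0,q2,q3,q4,q5,q6} on symbol 0: members go to different blocks, giving {q0,q3,q5,q6} and {q2,q4}.
Refine {q0,q3,q5,q6} on symbol 0: members go to different blocks, giving {q0,q3,q5} and {q6}.
Split {q0,q3,q5} by δ(·,0) → {q3,q5} and {q0}.
No further refinement is possible. Final partition (5 blocks): {q1} | {q3,q5} | {q2,q4} | {q6} | {q0}.

5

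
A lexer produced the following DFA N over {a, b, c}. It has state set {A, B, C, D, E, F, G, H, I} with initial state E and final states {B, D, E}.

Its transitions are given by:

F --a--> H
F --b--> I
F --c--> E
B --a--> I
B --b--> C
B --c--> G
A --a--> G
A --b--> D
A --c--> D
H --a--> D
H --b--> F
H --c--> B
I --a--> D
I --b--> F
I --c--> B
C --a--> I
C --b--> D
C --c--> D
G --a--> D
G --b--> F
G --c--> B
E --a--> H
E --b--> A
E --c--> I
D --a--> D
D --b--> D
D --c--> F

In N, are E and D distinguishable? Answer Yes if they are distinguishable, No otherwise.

Yes

P0 = {B,D,E} | {A,C,F,G,H,I}.
Refine {B,D,E} on symbol a: members go to different blocks, giving {B,E} and {D}.
Split {A,C,F,G,H,I} by δ(·,a) → {A,C,F} and {G,H,I}.
Split {A,C,F} by δ(·,b) → {A,C} and {F}.
The partition is now stable with 5 blocks: {B,E} | {A,C} | {D} | {G,H,I} | {F}.
E and D end up in different blocks, so they are distinguishable. For instance, the string 'a' is accepted from only D.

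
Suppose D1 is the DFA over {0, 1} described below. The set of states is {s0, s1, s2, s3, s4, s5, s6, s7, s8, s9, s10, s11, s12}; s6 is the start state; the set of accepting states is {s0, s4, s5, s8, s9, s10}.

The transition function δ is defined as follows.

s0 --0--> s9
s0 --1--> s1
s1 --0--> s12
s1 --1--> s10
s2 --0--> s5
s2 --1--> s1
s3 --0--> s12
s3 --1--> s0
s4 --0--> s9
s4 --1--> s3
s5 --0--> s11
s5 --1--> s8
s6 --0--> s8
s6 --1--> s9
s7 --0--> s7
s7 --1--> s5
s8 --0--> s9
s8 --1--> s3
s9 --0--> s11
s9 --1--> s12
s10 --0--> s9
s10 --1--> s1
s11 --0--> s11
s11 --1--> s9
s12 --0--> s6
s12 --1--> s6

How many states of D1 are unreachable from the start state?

4

No path from s6 leads to s2, s4, s5, s7; the other 9 states are all reachable.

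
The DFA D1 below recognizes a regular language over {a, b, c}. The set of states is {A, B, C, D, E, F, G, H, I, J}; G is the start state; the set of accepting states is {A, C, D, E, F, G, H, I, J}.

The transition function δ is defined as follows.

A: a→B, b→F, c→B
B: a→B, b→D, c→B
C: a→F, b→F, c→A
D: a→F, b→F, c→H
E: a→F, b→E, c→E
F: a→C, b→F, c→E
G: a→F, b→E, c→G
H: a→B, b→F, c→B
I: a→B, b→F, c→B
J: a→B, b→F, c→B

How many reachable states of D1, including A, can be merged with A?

First remove the unreachable states {I,J}; 8 states remain.
Start with accepting vs non-accepting: {A,C,D,E,F,G,H} | {B}.
Refine {A,C,D,E,F,G,H} on symbol a: members go to different blocks, giving {C,D,E,F,G} and {A,H}.
Refine {C,D,E,F,G} on symbol c: members go to different blocks, giving {E,F,G} and {C,D}.
On input a, block {E,F,G} splits into {E,G} and {F}.
No further refinement is possible. Final partition (5 blocks): {E,G} | {B} | {A,H} | {C,D} | {F}.
State A belongs to the block {A,H}, which has 2 states.

2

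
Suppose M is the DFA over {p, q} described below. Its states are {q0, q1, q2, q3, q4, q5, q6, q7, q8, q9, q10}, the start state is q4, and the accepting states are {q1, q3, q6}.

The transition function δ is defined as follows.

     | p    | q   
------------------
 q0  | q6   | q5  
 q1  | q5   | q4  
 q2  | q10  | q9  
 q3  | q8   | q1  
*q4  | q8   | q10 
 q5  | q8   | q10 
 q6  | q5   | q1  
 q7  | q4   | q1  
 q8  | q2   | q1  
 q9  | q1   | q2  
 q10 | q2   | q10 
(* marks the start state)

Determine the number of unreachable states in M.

4

Starting at q4 and following transitions, the reachable set is {q1, q2, q4, q5, q8, q9, q10}. That leaves q0, q3, q6, q7 unreachable — 4 in total.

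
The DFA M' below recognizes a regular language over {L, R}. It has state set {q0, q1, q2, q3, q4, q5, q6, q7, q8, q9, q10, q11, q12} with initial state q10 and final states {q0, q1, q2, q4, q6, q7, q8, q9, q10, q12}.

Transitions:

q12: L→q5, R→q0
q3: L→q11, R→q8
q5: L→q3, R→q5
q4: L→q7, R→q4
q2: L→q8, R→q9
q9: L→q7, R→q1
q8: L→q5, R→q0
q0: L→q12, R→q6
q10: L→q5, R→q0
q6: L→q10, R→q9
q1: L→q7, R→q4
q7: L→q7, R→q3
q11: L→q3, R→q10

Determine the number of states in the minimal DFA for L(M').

Reachable states from the start: {q0,q1,q3,q4,q5,q6,q7,q8,q9,q10,q11,q12}. Unreachable: {q2} — drop them.
Start with accepting vs non-accepting: {q0,q1,q4,q6,q7,q8,q9,q10,q12} | {q3,q5,q11}.
Refine {q0,q1,q4,q6,q7,q8,q9,q10,q12} on symbol L: members go to different blocks, giving {q0,q1,q4,q6,q7,q9} and {q8,q10,q12}.
On input L, block {q0,q1,q4,q6,q7,q9} splits into {q1,q4,q7,q9} and {q0,q6}.
On input R, block {q1,q4,q7,q9} splits into {q1,q4,q9} and {q7}.
On input R, block {q3,q5,q11} splits into {q3,q11} and {q5}.
Split {q0,q6} by δ(·,R) → {q0} and {q6}.
Stable partition: {q1,q4,q9} | {q3,q11} | {q8,q10,q12} | {q0} | {q7} | {q5} | {q6} — 7 equivalence classes.

7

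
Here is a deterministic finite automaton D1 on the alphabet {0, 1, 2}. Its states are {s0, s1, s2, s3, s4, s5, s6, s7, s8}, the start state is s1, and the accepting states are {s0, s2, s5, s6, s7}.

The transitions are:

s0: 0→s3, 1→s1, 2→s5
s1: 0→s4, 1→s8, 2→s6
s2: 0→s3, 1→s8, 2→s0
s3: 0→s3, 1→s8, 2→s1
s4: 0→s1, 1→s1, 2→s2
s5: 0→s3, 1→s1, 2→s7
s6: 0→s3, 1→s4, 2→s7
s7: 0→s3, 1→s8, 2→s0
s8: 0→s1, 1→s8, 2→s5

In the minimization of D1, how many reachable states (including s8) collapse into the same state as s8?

3

Every state is reachable, so we keep all 9.
P0 = {s0,s2,s5,s6,s7} | {s1,s3,s4,s8}.
Split {s1,s3,s4,s8} by δ(·,2) → {s1,s4,s8} and {s3}.
The partition is now stable with 3 blocks: {s0,s2,s5,s6,s7} | {s1,s4,s8} | {s3}.
State s8 belongs to the block {s1,s4,s8}, which has 3 states.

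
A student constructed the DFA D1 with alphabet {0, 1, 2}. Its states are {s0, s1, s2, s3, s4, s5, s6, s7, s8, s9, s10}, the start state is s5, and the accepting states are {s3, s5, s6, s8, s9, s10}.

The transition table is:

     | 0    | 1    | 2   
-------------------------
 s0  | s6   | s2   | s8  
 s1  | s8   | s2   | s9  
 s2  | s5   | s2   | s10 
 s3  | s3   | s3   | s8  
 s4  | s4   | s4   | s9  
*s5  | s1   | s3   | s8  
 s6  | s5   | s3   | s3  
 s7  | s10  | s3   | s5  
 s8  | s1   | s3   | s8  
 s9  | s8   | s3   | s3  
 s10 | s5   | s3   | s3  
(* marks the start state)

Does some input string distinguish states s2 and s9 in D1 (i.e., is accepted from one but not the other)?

Yes

First remove the unreachable states {s0,s4,s6,s7}; 7 states remain.
P0 = {s3,s5,s8,s9,s10} | {s1,s2}.
On input 0, block {s3,s5,s8,s9,s10} splits into {s3,s9,s10} and {s5,s8}.
Split {s3,s9,s10} by δ(·,0) → {s9,s10} and {s3}.
The partition is now stable with 4 blocks: {s9,s10} | {s1,s2} | {s5,s8} | {s3}.
s2 and s9 end up in different blocks, so they are distinguishable. For instance, the string 'ε' is accepted from only s9.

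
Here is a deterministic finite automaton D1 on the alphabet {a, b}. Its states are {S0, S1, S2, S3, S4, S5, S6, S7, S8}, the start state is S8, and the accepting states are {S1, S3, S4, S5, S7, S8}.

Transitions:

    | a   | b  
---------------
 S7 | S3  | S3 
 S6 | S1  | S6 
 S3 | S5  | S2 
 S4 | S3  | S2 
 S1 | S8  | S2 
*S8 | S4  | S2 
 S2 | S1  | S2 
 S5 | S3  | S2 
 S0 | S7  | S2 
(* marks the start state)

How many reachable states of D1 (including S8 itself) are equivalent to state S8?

First remove the unreachable states {S0,S6,S7}; 6 states remain.
Initial partition by acceptance: {S1,S3,S4,S5,S8} | {S2}.
Stable partition: {S1,S3,S4,S5,S8} | {S2} — 2 equivalence classes.
The equivalence class containing S8 is {S1,S3,S4,S5,S8}, of size 5.

5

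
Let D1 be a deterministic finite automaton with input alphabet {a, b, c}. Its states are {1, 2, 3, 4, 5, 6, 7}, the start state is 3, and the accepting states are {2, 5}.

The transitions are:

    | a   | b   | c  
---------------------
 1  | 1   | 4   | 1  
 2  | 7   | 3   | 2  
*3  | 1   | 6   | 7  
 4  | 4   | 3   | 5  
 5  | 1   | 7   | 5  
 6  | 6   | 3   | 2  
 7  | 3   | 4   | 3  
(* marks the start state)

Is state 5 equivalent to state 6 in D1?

No

Initial partition by acceptance: {2,5} | {1,3,4,6,7}.
On input c, block {1,3,4,6,7} splits into {1,3,7} and {4,6}.
No further refinement is possible. Final partition (3 blocks): {2,5} | {1,3,7} | {4,6}.
5 and 6 end up in different blocks, so they are distinguishable. For instance, the string 'ε' is accepted from only 5.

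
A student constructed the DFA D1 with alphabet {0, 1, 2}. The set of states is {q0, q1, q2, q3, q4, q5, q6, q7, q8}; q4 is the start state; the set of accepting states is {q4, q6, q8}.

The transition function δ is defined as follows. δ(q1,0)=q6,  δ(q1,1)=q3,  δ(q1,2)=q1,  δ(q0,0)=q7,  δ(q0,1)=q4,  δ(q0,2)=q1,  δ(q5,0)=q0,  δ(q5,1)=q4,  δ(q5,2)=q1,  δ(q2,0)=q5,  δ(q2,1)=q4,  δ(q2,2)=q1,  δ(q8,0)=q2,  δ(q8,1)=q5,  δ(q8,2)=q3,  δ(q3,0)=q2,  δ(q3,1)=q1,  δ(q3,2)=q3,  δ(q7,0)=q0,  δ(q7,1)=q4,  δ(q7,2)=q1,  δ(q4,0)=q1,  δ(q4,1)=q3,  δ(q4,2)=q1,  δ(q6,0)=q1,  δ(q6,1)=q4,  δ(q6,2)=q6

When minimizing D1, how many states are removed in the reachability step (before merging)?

1

Starting at q4 and following transitions, the reachable set is {q0, q1, q2, q3, q4, q5, q6, q7}. That leaves q8 unreachable — 1 in total.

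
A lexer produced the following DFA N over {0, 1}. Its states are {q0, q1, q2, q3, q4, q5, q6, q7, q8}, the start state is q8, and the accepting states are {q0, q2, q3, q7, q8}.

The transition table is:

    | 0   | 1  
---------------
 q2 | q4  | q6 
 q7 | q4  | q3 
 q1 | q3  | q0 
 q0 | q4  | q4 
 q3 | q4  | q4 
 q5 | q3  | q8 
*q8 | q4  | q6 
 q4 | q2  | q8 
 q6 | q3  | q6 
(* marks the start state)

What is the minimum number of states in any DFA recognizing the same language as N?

4

First remove the unreachable states {q0,q1,q5,q7}; 5 states remain.
Initial partition by acceptance: {q2,q3,q8} | {q4,q6}.
Refine {q4,q6} on symbol 1: members go to different blocks, giving {q4} and {q6}.
Split {q2,q3,q8} by δ(·,1) → {q2,q8} and {q3}.
Stable partition: {q2,q8} | {q4} | {q6} | {q3} — 4 equivalence classes.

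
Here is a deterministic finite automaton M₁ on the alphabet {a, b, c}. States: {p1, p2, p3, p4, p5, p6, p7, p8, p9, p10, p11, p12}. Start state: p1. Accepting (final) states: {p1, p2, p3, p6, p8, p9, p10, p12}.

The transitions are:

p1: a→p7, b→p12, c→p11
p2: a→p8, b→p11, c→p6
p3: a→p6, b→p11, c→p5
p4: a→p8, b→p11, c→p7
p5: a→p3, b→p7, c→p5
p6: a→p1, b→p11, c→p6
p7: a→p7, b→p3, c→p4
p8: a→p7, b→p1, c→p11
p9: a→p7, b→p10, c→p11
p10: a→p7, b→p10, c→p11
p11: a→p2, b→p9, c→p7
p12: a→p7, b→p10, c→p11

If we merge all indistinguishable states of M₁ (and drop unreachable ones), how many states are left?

Start with accepting vs non-accepting: {p1,p2,p3,p6,p8,p9,p10,p12} | {p4,p5,p7,p11}.
Refine {p1,p2,p3,p6,p8,p9,p10,p12} on symbol a: members go to different blocks, giving {p1,p8,p9,p10,p12} and {p2,p3,p6}.
Refine {p4,p5,p7,p11} on symbol a: members go to different blocks, giving {p5,p11} and {p4} and {p7}.
Split {p5,p11} by δ(·,b) → {p5} and {p11}.
Split {p2,p3,p6} by δ(·,a) → {p2,p6} and {p3}.
Stable partition: {p1,p8,p9,p10,p12} | {p5} | {p2,p6} | {p4} | {p7} | {p11} | {p3} — 7 equivalence classes.

7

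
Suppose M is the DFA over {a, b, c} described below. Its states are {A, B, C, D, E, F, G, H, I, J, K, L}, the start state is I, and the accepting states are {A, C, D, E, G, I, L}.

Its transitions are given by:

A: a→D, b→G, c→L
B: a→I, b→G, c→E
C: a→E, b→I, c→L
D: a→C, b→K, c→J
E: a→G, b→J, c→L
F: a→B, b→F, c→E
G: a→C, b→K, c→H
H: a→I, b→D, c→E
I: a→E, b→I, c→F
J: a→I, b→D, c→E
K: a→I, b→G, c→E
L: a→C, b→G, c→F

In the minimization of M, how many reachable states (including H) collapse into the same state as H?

States {A} cannot be reached from the start state, so discard them.
Initial partition by acceptance: {C,D,E,G,I,L} | {B,F,H,J,K}.
Split {C,D,E,G,I,L} by δ(·,b) → {C,I,L} and {D,E,G}.
Split {C,I,L} by δ(·,a) → {C,I} and {L}.
Refine {C,I} on symbol c: members go to different blocks, giving {C} and {I}.
On input a, block {B,F,H,J,K} splits into {B,H,J,K} and {F}.
Refine {D,E,G} on symbol a: members go to different blocks, giving {D,G} and {E}.
Stable partition: {C} | {B,H,J,K} | {D,G} | {L} | {I} | {F} | {E} — 7 equivalence classes.
The equivalence class containing H is {B,H,J,K}, of size 4.

4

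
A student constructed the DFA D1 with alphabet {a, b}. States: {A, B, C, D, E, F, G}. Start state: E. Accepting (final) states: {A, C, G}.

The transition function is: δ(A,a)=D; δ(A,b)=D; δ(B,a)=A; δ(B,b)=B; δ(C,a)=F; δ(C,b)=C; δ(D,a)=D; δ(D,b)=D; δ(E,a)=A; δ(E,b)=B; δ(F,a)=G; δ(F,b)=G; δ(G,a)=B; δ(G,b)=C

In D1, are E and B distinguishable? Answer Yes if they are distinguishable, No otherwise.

No

Reachable states from the start: {A,B,D,E}. Unreachable: {C,F,G} — drop them.
Initial partition by acceptance: {A} | {B,D,E}.
Split {B,D,E} by δ(·,a) → {B,E} and {D}.
The partition is now stable with 3 blocks: {A} | {B,E} | {D}.
E and B lie in the same block of the stable partition, so they are equivalent — no string distinguishes them.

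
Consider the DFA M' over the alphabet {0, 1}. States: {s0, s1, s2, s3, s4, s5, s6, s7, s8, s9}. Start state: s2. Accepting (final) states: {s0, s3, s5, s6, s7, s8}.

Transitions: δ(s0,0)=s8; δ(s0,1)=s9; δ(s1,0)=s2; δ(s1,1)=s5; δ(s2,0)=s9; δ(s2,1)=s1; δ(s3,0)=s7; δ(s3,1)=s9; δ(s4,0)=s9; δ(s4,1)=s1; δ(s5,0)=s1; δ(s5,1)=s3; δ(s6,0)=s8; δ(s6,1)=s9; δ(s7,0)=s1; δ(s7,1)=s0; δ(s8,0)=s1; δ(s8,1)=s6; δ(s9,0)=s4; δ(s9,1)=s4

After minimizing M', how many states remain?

5

Initial partition by acceptance: {s0,s3,s5,s6,s7,s8} | {s1,s2,s4,s9}.
Refine {s0,s3,s5,s6,s7,s8} on symbol 0: members go to different blocks, giving {s0,s3,s6} and {s5,s7,s8}.
Refine {s1,s2,s4,s9} on symbol 1: members go to different blocks, giving {s2,s4,s9} and {s1}.
Split {s2,s4,s9} by δ(·,1) → {s2,s4} and {s9}.
The partition is now stable with 5 blocks: {s0,s3,s6} | {s2,s4} | {s5,s7,s8} | {s1} | {s9}.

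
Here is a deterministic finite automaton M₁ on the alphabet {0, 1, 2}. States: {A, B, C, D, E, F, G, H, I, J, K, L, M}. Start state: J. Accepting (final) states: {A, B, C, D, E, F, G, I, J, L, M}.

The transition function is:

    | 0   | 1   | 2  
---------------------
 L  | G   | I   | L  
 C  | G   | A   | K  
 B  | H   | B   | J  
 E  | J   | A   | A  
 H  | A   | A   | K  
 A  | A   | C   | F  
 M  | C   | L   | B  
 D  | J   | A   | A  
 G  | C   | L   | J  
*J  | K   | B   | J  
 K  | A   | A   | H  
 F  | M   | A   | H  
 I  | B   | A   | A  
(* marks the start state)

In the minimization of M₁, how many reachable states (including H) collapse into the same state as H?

2

Reachable states from the start: {A,B,C,F,G,H,I,J,K,L,M}. Unreachable: {D,E} — drop them.
Initial partition by acceptance: {A,B,C,F,G,I,J,L,M} | {H,K}.
Split {A,B,C,F,G,I,J,L,M} by δ(·,0) → {A,C,F,G,I,L,M} and {B,J}.
Refine {A,C,F,G,I,L,M} on symbol 0: members go to different blocks, giving {A,C,F,G,L,M} and {I}.
Split {A,C,F,G,L,M} by δ(·,1) → {A,C,F,G,M} and {L}.
Refine {A,C,F,G,M} on symbol 1: members go to different blocks, giving {A,C,F} and {G,M}.
On input 0, block {A,C,F} splits into {C,F} and {A}.
No further refinement is possible. Final partition (7 blocks): {C,F} | {H,K} | {B,J} | {I} | {L} | {G,M} | {A}.
State H belongs to the block {H,K}, which has 2 states.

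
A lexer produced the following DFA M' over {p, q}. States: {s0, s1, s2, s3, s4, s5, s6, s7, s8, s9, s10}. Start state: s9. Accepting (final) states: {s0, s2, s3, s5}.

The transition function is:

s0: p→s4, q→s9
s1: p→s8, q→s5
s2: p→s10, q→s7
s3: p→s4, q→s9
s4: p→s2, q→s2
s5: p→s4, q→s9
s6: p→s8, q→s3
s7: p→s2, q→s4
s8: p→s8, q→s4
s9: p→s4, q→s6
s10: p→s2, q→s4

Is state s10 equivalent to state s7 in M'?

First remove the unreachable states {s0,s1,s5}; 8 states remain.
Start with accepting vs non-accepting: {s2,s3} | {s4,s6,s7,s8,s9,s10}.
Refine {s4,s6,s7,s8,s9,s10} on symbol p: members go to different blocks, giving {s4,s7,s10} and {s6,s8,s9}.
On input q, block {s2,s3} splits into {s2} and {s3}.
Split {s4,s7,s10} by δ(·,q) → {s7,s10} and {s4}.
Split {s6,s8,s9} by δ(·,p) → {s6,s8} and {s9}.
Split {s6,s8} by δ(·,q) → {s6} and {s8}.
The partition is now stable with 7 blocks: {s2} | {s7,s10} | {s6} | {s3} | {s4} | {s9} | {s8}.
s10 and s7 lie in the same block of the stable partition, so they are equivalent — no string distinguishes them.

Yes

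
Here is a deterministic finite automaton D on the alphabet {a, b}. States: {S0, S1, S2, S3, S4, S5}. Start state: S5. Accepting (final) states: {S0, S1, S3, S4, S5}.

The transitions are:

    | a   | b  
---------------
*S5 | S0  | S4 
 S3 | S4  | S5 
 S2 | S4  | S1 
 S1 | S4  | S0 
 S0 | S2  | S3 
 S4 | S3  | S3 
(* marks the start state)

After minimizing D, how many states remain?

6

Start with accepting vs non-accepting: {S0,S1,S3,S4,S5} | {S2}.
Split {S0,S1,S3,S4,S5} by δ(·,a) → {S1,S3,S4,S5} and {S0}.
Split {S1,S3,S4,S5} by δ(·,a) → {S1,S3,S4} and {S5}.
Refine {S1,S3,S4} on symbol b: members go to different blocks, giving {S1} and {S3} and {S4}.
No further refinement is possible. Final partition (6 blocks): {S1} | {S2} | {S0} | {S5} | {S3} | {S4}.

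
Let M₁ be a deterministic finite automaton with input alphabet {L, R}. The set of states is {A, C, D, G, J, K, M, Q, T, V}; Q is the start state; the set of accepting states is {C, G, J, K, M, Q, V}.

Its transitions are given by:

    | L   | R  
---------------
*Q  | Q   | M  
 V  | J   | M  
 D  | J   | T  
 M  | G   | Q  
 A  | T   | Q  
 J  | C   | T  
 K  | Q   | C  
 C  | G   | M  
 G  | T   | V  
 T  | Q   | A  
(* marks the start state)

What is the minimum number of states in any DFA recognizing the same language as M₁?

8

States {D,K} cannot be reached from the start state, so discard them.
Start with accepting vs non-accepting: {C,G,J,M,Q,V} | {A,T}.
Refine {C,G,J,M,Q,V} on symbol L: members go to different blocks, giving {C,J,M,Q,V} and {G}.
Refine {C,J,M,Q,V} on symbol L: members go to different blocks, giving {J,Q,V} and {C,M}.
Split {J,Q,V} by δ(·,L) → {Q,V} and {J}.
Split {Q,V} by δ(·,L) → {V} and {Q}.
Split {A,T} by δ(·,L) → {A} and {T}.
On input R, block {C,M} splits into {C} and {M}.
No further refinement is possible. Final partition (8 blocks): {V} | {A} | {G} | {C} | {J} | {Q} | {T} | {M}.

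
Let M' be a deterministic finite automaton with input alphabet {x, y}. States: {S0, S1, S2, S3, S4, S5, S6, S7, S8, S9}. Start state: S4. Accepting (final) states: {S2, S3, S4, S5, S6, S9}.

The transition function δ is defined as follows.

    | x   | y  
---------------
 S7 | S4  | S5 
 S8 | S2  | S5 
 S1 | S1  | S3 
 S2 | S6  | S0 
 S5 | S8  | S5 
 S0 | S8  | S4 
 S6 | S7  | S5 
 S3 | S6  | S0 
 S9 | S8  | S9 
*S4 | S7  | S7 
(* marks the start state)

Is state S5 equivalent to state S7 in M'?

Reachable states from the start: {S0,S2,S4,S5,S6,S7,S8}. Unreachable: {S1,S3,S9} — drop them.
Start with accepting vs non-accepting: {S2,S4,S5,S6} | {S0,S7,S8}.
Refine {S2,S4,S5,S6} on symbol x: members go to different blocks, giving {S4,S5,S6} and {S2}.
Refine {S4,S5,S6} on symbol y: members go to different blocks, giving {S5,S6} and {S4}.
On input x, block {S0,S7,S8} splits into {S0} and {S7} and {S8}.
On input x, block {S5,S6} splits into {S5} and {S6}.
Stable partition: {S5} | {S0} | {S2} | {S4} | {S7} | {S8} | {S6} — 7 equivalence classes.
S5 and S7 end up in different blocks, so they are distinguishable. For instance, the string 'ε' is accepted from only S5.

No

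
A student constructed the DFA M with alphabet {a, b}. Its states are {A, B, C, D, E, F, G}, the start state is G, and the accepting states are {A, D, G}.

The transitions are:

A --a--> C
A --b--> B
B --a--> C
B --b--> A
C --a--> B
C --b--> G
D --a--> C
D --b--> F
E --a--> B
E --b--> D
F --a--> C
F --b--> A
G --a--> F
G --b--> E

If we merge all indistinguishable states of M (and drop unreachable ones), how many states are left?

2

Every state is reachable, so we keep all 7.
P0 = {A,D,G} | {B,C,E,F}.
No further refinement is possible. Final partition (2 blocks): {A,D,G} | {B,C,E,F}.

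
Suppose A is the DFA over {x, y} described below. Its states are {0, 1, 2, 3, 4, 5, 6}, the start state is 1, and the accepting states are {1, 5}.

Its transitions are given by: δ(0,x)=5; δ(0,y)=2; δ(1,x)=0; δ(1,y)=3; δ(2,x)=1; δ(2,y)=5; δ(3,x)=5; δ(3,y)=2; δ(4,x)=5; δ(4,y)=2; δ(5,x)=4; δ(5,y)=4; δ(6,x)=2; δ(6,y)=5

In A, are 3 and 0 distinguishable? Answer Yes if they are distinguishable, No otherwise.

First remove the unreachable states {6}; 6 states remain.
P0 = {1,5} | {0,2,3,4}.
Split {0,2,3,4} by δ(·,y) → {0,3,4} and {2}.
The partition is now stable with 3 blocks: {1,5} | {0,3,4} | {2}.
3 and 0 lie in the same block of the stable partition, so they are equivalent — no string distinguishes them.

No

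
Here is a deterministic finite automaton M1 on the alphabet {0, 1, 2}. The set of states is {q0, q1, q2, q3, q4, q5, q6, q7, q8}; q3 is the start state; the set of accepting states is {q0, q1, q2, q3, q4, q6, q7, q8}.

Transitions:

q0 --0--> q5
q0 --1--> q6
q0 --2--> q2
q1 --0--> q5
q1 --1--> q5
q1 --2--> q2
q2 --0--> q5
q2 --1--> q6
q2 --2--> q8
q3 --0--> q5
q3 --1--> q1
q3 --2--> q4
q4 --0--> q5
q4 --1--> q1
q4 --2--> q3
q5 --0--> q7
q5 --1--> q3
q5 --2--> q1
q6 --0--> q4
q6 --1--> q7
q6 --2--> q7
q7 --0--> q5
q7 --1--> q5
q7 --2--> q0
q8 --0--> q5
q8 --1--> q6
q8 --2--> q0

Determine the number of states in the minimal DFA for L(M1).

5

Start with accepting vs non-accepting: {q0,q1,q2,q3,q4,q6,q7,q8} | {q5}.
On input 0, block {q0,q1,q2,q3,q4,q6,q7,q8} splits into {q0,q1,q2,q3,q4,q7,q8} and {q6}.
On input 1, block {q0,q1,q2,q3,q4,q7,q8} splits into {q0,q2,q8} and {q1,q7} and {q3,q4}.
Stable partition: {q0,q2,q8} | {q5} | {q6} | {q1,q7} | {q3,q4} — 5 equivalence classes.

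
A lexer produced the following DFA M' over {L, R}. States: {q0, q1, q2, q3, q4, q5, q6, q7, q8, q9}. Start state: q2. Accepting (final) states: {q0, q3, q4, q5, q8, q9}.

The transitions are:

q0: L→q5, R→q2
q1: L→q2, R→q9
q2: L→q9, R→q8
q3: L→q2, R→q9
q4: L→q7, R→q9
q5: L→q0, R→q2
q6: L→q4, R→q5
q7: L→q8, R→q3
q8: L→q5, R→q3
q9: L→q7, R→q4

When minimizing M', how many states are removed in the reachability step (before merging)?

2

No path from q2 leads to q1, q6; the other 8 states are all reachable.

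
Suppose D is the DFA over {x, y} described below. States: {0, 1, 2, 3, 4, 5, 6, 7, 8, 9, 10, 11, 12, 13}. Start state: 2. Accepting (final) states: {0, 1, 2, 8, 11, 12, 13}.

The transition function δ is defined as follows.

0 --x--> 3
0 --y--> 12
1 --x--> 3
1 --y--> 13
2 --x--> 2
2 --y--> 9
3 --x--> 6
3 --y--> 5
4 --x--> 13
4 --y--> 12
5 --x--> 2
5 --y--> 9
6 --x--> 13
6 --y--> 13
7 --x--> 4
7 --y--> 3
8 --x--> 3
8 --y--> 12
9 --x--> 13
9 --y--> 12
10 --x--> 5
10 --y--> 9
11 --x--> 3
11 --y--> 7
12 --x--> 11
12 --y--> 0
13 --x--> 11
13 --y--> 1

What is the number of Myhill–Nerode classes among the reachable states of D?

First remove the unreachable states {8,10}; 12 states remain.
Start with accepting vs non-accepting: {0,1,2,11,12,13} | {3,4,5,6,7,9}.
On input x, block {0,1,2,11,12,13} splits into {0,1,11} and {2,12,13}.
On input y, block {0,1,11} splits into {0,1} and {11}.
Refine {3,4,5,6,7,9} on symbol x: members go to different blocks, giving {4,5,6,9} and {3,7}.
Refine {4,5,6,9} on symbol y: members go to different blocks, giving {4,6,9} and {5}.
On input x, block {2,12,13} splits into {12,13} and {2}.
Split {3,7} by δ(·,y) → {3} and {7}.
No further refinement is possible. Final partition (8 blocks): {0,1} | {4,6,9} | {12,13} | {11} | {3} | {5} | {2} | {7}.

8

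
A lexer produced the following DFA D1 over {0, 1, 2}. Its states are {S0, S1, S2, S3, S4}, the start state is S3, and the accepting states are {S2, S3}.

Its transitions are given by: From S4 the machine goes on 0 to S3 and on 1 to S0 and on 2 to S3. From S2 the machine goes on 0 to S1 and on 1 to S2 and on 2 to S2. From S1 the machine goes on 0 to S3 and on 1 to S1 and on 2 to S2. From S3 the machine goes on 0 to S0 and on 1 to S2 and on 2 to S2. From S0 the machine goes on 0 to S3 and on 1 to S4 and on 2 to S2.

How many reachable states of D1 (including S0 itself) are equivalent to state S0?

P0 = {S2,S3} | {S0,S1,S4}.
The partition is now stable with 2 blocks: {S2,S3} | {S0,S1,S4}.
State S0 belongs to the block {S0,S1,S4}, which has 3 states.

3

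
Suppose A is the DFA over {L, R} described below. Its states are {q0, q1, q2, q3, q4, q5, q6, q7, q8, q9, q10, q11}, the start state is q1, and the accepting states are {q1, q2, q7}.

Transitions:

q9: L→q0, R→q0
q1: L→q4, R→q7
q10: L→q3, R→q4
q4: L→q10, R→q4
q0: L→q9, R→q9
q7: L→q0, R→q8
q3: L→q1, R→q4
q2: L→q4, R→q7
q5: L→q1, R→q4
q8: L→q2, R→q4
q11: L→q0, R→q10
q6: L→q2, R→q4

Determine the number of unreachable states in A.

3

No path from q1 leads to q5, q6, q11; the other 9 states are all reachable.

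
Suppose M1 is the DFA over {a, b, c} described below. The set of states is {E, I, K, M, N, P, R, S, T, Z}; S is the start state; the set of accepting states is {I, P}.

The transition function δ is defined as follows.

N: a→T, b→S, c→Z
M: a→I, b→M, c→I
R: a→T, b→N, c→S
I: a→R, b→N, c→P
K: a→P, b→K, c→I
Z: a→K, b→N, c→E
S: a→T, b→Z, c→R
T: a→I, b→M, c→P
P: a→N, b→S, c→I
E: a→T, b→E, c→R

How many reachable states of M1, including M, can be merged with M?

P0 = {I,P} | {E,K,M,N,R,S,T,Z}.
Refine {E,K,M,N,R,S,T,Z} on symbol a: members go to different blocks, giving {E,N,R,S,Z} and {K,M,T}.
Stable partition: {I,P} | {E,N,R,S,Z} | {K,M,T} — 3 equivalence classes.
State M belongs to the block {K,M,T}, which has 3 states.

3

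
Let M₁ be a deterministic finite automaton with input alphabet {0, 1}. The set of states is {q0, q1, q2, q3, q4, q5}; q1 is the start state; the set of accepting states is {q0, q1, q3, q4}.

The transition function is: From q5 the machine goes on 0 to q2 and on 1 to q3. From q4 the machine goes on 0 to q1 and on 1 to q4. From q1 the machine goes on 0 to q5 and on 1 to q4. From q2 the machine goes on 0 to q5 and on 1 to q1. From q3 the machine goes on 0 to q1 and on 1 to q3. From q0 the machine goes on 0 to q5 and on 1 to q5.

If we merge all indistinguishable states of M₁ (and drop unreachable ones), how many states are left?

First remove the unreachable states {q0}; 5 states remain.
Start with accepting vs non-accepting: {q1,q3,q4} | {q2,q5}.
Refine {q1,q3,q4} on symbol 0: members go to different blocks, giving {q3,q4} and {q1}.
On input 1, block {q2,q5} splits into {q2} and {q5}.
No further refinement is possible. Final partition (4 blocks): {q3,q4} | {q2} | {q1} | {q5}.

4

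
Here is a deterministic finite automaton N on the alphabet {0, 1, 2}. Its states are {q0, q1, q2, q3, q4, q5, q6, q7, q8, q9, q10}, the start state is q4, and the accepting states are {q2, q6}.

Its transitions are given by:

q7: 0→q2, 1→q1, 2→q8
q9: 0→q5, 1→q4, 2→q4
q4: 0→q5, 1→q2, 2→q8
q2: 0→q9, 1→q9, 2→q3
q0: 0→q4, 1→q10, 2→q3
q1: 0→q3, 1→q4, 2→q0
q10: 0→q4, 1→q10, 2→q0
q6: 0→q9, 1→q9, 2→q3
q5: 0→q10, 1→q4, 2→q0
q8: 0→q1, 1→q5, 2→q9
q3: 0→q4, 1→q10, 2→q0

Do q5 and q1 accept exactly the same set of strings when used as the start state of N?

First remove the unreachable states {q6,q7}; 9 states remain.
Initial partition by acceptance: {q2} | {q0,q1,q3,q4,q5,q8,q9,q10}.
Split {q0,q1,q3,q4,q5,q8,q9,q10} by δ(·,1) → {q0,q1,q3,q5,q8,q9,q10} and {q4}.
On input 0, block {q0,q1,q3,q5,q8,q9,q10} splits into {q1,q5,q8,q9} and {q0,q3,q10}.
On input 0, block {q1,q5,q8,q9} splits into {q1,q5} and {q8,q9}.
On input 1, block {q8,q9} splits into {q8} and {q9}.
No further refinement is possible. Final partition (6 blocks): {q2} | {q1,q5} | {q4} | {q0,q3,q10} | {q8} | {q9}.
q5 and q1 lie in the same block of the stable partition, so they are equivalent — no string distinguishes them.

Yes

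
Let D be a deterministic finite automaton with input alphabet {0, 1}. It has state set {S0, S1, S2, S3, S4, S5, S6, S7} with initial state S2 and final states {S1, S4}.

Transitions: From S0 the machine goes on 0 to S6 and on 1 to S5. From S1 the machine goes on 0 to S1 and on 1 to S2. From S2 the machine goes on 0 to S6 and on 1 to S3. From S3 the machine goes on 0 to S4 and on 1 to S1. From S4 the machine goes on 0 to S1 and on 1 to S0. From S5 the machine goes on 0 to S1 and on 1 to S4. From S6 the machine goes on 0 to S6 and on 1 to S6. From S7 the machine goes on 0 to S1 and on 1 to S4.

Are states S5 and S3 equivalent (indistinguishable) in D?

Reachable states from the start: {S0,S1,S2,S3,S4,S5,S6}. Unreachable: {S7} — drop them.
Initial partition by acceptance: {S1,S4} | {S0,S2,S3,S5,S6}.
On input 0, block {S0,S2,S3,S5,S6} splits into {S0,S2,S6} and {S3,S5}.
Refine {S0,S2,S6} on symbol 1: members go to different blocks, giving {S0,S2} and {S6}.
The partition is now stable with 4 blocks: {S1,S4} | {S0,S2} | {S3,S5} | {S6}.
S5 and S3 lie in the same block of the stable partition, so they are equivalent — no string distinguishes them.

Yes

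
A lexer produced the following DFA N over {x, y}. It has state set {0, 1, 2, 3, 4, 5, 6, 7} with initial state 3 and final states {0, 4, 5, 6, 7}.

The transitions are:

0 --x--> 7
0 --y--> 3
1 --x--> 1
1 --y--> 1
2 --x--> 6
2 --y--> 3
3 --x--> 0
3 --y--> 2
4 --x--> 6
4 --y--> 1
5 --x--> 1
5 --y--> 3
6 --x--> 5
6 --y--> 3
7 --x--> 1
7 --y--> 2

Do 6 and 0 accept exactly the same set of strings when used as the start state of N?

Reachable states from the start: {0,1,2,3,5,6,7}. Unreachable: {4} — drop them.
P0 = {0,5,6,7} | {1,2,3}.
Split {0,5,6,7} by δ(·,x) → {0,6} and {5,7}.
On input x, block {1,2,3} splits into {2,3} and {1}.
No further refinement is possible. Final partition (4 blocks): {0,6} | {2,3} | {5,7} | {1}.
6 and 0 lie in the same block of the stable partition, so they are equivalent — no string distinguishes them.

Yes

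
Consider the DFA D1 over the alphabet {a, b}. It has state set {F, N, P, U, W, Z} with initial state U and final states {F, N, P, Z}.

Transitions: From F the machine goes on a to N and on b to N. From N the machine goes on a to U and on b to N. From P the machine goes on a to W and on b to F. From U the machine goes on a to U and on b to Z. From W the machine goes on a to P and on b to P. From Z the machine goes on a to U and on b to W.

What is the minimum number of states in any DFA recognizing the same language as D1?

6

All states are reachable from the start state.
Start with accepting vs non-accepting: {F,N,P,Z} | {U,W}.
On input a, block {F,N,P,Z} splits into {N,P,Z} and {F}.
Split {N,P,Z} by δ(·,b) → {N} and {Z} and {P}.
On input a, block {U,W} splits into {U} and {W}.
Stable partition: {N} | {U} | {F} | {Z} | {P} | {W} — 6 equivalence classes.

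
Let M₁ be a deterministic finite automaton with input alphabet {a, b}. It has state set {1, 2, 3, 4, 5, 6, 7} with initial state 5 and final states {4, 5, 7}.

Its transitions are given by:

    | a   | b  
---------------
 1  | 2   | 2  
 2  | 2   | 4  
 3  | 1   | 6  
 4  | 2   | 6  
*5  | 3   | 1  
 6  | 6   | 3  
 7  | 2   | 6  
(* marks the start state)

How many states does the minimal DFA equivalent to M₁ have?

6

First remove the unreachable states {7}; 6 states remain.
Start with accepting vs non-accepting: {4,5} | {1,2,3,6}.
Split {1,2,3,6} by δ(·,b) → {1,3,6} and {2}.
On input a, block {4,5} splits into {4} and {5}.
On input a, block {1,3,6} splits into {3,6} and {1}.
On input a, block {3,6} splits into {3} and {6}.
No further refinement is possible. Final partition (6 blocks): {4} | {3} | {2} | {5} | {1} | {6}.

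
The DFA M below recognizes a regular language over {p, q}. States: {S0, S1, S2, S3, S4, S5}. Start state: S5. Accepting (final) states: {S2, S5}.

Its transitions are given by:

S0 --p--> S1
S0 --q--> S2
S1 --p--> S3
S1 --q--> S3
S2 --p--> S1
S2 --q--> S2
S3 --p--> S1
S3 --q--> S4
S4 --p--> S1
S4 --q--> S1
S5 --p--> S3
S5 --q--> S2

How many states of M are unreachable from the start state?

BFS from S5 reaches {S1, S2, S3, S4, S5}; the 1 state(s) S0 are never visited.

1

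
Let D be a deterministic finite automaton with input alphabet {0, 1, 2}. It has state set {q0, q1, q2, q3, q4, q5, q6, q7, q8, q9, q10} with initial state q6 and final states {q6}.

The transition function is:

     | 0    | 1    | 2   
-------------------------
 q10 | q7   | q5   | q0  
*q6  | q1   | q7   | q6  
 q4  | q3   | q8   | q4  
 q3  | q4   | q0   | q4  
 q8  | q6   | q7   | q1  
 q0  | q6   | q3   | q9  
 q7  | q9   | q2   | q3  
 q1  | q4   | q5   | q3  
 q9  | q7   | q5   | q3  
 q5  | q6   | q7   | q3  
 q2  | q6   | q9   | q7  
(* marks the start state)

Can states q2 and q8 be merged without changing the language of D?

States {q10} cannot be reached from the start state, so discard them.
Start with accepting vs non-accepting: {q6} | {q0,q1,q2,q3,q4,q5,q7,q8,q9}.
Refine {q0,q1,q2,q3,q4,q5,q7,q8,q9} on symbol 0: members go to different blocks, giving {q1,q3,q4,q7,q9} and {q0,q2,q5,q8}.
No further refinement is possible. Final partition (3 blocks): {q6} | {q1,q3,q4,q7,q9} | {q0,q2,q5,q8}.
q2 and q8 lie in the same block of the stable partition, so they are equivalent — no string distinguishes them.

Yes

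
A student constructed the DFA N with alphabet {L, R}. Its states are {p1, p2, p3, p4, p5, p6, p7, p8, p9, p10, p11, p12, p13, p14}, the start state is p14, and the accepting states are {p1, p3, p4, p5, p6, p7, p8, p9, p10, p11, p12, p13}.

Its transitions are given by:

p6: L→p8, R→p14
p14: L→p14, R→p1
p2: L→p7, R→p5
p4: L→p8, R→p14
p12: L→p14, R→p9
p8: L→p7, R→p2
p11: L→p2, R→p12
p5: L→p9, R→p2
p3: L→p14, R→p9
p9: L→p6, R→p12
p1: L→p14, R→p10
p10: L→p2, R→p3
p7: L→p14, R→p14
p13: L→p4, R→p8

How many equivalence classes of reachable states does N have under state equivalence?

Reachable states from the start: {p1,p2,p3,p5,p6,p7,p8,p9,p10,p12,p14}. Unreachable: {p4,p11,p13} — drop them.
P0 = {p1,p3,p5,p6,p7,p8,p9,p10,p12} | {p2,p14}.
On input L, block {p1,p3,p5,p6,p7,p8,p9,p10,p12} splits into {p1,p3,p7,p10,p12} and {p5,p6,p8,p9}.
Refine {p1,p3,p7,p10,p12} on symbol R: members go to different blocks, giving {p1,p10} and {p3,p12} and {p7}.
On input R, block {p1,p10} splits into {p1} and {p10}.
On input L, block {p2,p14} splits into {p2} and {p14}.
Split {p5,p6,p8,p9} by δ(·,L) → {p5,p6,p9} and {p8}.
Refine {p5,p6,p9} on symbol L: members go to different blocks, giving {p5,p9} and {p6}.
Refine {p5,p9} on symbol L: members go to different blocks, giving {p5} and {p9}.
Stable partition: {p1} | {p2} | {p5} | {p3,p12} | {p7} | {p10} | {p14} | {p8} | {p6} | {p9} — 10 equivalence classes.

10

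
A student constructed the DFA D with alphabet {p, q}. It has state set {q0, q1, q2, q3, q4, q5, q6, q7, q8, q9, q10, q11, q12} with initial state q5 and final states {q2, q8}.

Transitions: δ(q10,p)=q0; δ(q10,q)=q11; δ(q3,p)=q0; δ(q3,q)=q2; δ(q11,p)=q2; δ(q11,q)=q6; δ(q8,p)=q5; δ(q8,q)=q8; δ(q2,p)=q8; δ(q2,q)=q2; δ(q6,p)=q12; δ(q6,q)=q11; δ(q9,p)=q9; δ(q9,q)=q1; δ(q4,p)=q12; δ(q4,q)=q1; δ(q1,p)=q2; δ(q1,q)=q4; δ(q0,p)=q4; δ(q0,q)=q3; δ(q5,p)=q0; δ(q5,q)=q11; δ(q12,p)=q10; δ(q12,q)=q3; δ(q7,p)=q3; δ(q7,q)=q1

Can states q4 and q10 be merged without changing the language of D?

Reachable states from the start: {q0,q1,q2,q3,q4,q5,q6,q8,q10,q11,q12}. Unreachable: {q7,q9} — drop them.
Start with accepting vs non-accepting: {q2,q8} | {q0,q1,q3,q4,q5,q6,q10,q11,q12}.
Refine {q2,q8} on symbol p: members go to different blocks, giving {q2} and {q8}.
Split {q0,q1,q3,q4,q5,q6,q10,q11,q12} by δ(·,p) → {q0,q3,q4,q5,q6,q10,q12} and {q1,q11}.
Refine {q0,q3,q4,q5,q6,q10,q12} on symbol q: members go to different blocks, giving {q4,q5,q6,q10} and {q0,q12} and {q3}.
The partition is now stable with 6 blocks: {q2} | {q4,q5,q6,q10} | {q8} | {q1,q11} | {q0,q12} | {q3}.
q4 and q10 lie in the same block of the stable partition, so they are equivalent — no string distinguishes them.

Yes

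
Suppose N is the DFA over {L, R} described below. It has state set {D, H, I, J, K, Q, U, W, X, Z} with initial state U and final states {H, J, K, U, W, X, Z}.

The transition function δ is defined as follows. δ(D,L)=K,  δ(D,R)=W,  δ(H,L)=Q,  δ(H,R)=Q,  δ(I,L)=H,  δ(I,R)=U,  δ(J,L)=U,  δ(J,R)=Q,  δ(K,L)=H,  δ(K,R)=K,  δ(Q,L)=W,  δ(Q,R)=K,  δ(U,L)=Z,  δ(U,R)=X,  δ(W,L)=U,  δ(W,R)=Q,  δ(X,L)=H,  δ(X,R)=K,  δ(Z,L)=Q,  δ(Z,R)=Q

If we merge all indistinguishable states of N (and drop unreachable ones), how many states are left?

4

First remove the unreachable states {D,I,J}; 7 states remain.
P0 = {H,K,U,W,X,Z} | {Q}.
On input L, block {H,K,U,W,X,Z} splits into {K,U,W,X} and {H,Z}.
Refine {K,U,W,X} on symbol L: members go to different blocks, giving {K,U,X} and {W}.
No further refinement is possible. Final partition (4 blocks): {K,U,X} | {Q} | {H,Z} | {W}.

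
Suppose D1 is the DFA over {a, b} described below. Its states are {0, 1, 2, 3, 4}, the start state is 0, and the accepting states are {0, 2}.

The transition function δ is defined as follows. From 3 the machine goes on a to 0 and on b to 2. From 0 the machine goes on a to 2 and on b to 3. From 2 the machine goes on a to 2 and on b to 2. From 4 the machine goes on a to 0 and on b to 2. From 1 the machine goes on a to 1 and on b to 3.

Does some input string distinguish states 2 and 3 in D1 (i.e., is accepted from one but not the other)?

States {1,4} cannot be reached from the start state, so discard them.
Start with accepting vs non-accepting: {0,2} | {3}.
Refine {0,2} on symbol b: members go to different blocks, giving {0} and {2}.
No further refinement is possible. Final partition (3 blocks): {0} | {3} | {2}.
2 and 3 end up in different blocks, so they are distinguishable. For instance, the string 'ε' is accepted from only 2.

Yes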